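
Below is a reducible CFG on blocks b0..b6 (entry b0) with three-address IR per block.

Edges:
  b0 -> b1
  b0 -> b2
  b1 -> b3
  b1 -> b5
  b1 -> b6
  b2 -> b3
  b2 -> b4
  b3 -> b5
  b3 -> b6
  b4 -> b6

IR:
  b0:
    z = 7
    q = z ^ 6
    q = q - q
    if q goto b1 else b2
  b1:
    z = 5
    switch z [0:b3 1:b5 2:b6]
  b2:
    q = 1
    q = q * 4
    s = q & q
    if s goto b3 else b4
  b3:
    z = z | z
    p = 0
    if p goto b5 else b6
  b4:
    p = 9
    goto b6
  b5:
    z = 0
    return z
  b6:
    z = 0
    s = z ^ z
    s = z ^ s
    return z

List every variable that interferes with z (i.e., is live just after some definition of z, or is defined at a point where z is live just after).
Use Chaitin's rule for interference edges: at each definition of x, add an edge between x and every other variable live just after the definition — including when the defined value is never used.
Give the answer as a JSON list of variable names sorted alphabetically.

Answer: ["q", "s"]

Analysis:
Block summaries:
  b0 def {q,z} use ∅
  b1 def {z} use ∅
  b2 def {q,s} use ∅
  b3 def {p,z} use {z}
  b4 def {p} use ∅
  b5 def {z} use ∅
  b6 def {s,z} use ∅

Live sets:
  b0: in=∅ out={z}
  b1: in=∅ out={z}
  b2: in={z} out={z}
  b3: in={z} out=∅
  b4: in=∅ out=∅
  b5: in=∅ out=∅
  b6: in=∅ out=∅

Conflict graph:
  p↔∅
  q↔{z}
  s↔{z}
  z↔{q,s}

N(z) = ["q", "s"]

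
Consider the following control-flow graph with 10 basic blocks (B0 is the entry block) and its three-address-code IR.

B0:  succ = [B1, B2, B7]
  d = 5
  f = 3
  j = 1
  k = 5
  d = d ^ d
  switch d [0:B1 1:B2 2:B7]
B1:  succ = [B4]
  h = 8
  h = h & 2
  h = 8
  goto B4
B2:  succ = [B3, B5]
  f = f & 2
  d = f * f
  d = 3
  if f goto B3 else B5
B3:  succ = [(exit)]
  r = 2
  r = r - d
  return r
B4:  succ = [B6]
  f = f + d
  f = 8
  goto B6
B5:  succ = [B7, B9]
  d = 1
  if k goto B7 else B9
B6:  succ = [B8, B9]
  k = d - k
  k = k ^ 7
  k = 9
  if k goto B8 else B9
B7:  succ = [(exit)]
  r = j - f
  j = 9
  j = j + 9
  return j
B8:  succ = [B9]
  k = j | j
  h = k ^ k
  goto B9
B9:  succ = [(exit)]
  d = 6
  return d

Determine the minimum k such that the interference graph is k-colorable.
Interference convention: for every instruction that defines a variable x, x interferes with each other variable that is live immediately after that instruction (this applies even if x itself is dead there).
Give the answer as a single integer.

Answer: 5

Working:
def/use:
  B0 def {d,f,j,k} use ∅
  B1 def {h} use ∅
  B2 def {d,f} use {f}
  B3 def {r} use {d}
  B4 def {f} use {d,f}
  B5 def {d} use {k}
  B6 def {k} use {d,k}
  B7 def {j,r} use {f,j}
  B8 def {h,k} use {j}
  B9 def {d} use ∅

Live sets:
  B0: in=∅ out={d,f,j,k}
  B1: in={d,f,j,k} out={d,f,j,k}
  B2: in={f,j,k} out={d,f,j,k}
  B3: in={d} out=∅
  B4: in={d,f,j,k} out={d,j,k}
  B5: in={f,j,k} out={f,j}
  B6: in={d,j,k} out={j}
  B7: in={f,j} out=∅
  B8: in={j} out=∅
  B9: in=∅ out=∅

Conflict graph:
  d↔{f,h,j,k,r}
  f↔{d,h,j,k}
  h↔{d,f,j,k}
  j↔{d,f,h,k}
  k↔{d,f,h,j}
  r↔{d}

Chromatic number:
  clique {d,f,h,j,k} ⇒ need ≥ 5
  5-colouring: R0={d}  R1={f,r}  R2={h}  R3={j}  R4={k}
  χ = 5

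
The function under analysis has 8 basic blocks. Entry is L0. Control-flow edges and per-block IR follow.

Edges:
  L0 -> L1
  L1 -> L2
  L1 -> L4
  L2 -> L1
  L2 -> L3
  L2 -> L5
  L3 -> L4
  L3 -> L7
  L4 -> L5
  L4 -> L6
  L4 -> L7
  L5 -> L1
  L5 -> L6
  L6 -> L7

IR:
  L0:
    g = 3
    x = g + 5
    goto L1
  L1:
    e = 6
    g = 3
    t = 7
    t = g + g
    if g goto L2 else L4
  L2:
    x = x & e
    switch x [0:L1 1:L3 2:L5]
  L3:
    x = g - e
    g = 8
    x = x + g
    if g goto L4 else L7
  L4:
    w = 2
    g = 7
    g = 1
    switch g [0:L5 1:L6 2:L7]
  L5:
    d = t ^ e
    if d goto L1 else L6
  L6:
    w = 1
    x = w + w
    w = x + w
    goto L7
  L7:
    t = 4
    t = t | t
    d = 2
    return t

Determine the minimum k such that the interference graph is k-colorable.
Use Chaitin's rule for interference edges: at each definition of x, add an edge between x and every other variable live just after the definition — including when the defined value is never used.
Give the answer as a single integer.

def/use:
  L0: {g,x} / ∅
  L1: {e,g,t} / ∅
  L2: {x} / {e,x}
  L3: {g,x} / {e,g}
  L4: {g,w} / ∅
  L5: {d} / {e,t}
  L6: {w,x} / ∅
  L7: {d,t} / ∅

Live sets:
  L0: in=∅ out={x}
  L1: in={x} out={e,g,t,x}
  L2: in={e,g,t,x} out={e,g,t,x}
  L3: in={e,g,t} out={e,t,x}
  L4: in={e,t,x} out={e,t,x}
  L5: in={e,t,x} out={x}
  L6: in=∅ out=∅
  L7: in=∅ out=∅

Conflict graph:
  d↔{t,x}
  e↔{g,t,w,x}
  g↔{e,t,x}
  t↔{d,e,g,w,x}
  w↔{e,t,x}
  x↔{d,e,g,t,w}

Colouring:
  clique {e,g,t,x} ⇒ need ≥ 4
  4-colouring: r0={t}  r1={x}  r2={d,e}  r3={g,w}
  χ = 4

Answer: 4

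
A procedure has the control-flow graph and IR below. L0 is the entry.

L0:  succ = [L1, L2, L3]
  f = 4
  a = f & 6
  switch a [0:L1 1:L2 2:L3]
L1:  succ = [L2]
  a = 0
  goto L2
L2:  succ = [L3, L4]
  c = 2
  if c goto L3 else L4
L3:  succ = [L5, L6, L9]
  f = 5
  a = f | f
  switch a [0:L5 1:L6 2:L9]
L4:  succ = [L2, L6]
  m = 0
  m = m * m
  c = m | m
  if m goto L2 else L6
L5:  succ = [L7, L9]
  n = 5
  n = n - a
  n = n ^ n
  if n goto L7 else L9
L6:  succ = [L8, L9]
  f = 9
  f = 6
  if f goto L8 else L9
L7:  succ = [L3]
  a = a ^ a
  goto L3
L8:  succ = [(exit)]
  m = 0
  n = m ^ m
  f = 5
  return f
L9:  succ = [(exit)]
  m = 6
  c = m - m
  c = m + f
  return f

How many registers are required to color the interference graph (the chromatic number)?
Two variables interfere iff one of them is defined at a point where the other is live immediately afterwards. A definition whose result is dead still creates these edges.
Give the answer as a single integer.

Per-block:
  L0: def={a,f} ue=∅
  L1: def={a} ue=∅
  L2: def={c} ue=∅
  L3: def={a,f} ue=∅
  L4: def={c,m} ue=∅
  L5: def={n} ue={a}
  L6: def={f} ue=∅
  L7: def={a} ue={a}
  L8: def={f,m,n} ue=∅
  L9: def={c,m} ue={f}

Backward fixpoint:
  L0: in=∅ out=∅
  L1: in=∅ out=∅
  L2: in=∅ out=∅
  L3: in=∅ out={a,f}
  L4: in=∅ out=∅
  L5: in={a,f} out={a,f}
  L6: in=∅ out={f}
  L7: in={a} out=∅
  L8: in=∅ out=∅
  L9: in={f} out=∅

Interfere edges:
  a — {f,n}
  c — {f,m}
  f — {a,c,m,n}
  m — {c,f}
  n — {a,f}

Registers:
  lower bound: {a,f,n} mutually conflict ⇒ χ ≥ 3
  3-colouring: r0={f}  r1={a,c}  r2={m,n}
  χ = 3

Answer: 3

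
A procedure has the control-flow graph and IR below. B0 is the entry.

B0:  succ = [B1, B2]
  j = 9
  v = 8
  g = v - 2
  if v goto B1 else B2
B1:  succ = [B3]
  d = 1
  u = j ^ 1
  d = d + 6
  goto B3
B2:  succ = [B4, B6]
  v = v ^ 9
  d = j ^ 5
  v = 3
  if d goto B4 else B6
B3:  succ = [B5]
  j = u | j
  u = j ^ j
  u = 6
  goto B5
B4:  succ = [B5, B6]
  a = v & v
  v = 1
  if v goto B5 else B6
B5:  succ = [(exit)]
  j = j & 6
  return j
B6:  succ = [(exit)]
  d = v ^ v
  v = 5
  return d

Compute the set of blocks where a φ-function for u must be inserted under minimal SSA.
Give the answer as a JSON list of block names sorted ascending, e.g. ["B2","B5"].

Answer: ["B5"]

Analysis:
idom tree: B1←B0 B2←B0 B3←B1 B4←B2 B5←B0 B6←B2
Join-block Dom:
  B5: preds {B3,B4}: {B0,B1,B3} ∩ {B0,B2,B4} = {B0}; idom=B0
  B6: preds {B2,B4}: {B0,B2} ∩ {B0,B2,B4} = {B0,B2}; idom=B2

DF walk-up:
  B5←B3: walk B3→B1 to B0
  B5←B4: walk B4→B2 to B0
  B6←B2: walk · to B2
  B6←B4: walk B4 to B2
  B0: DF=∅
  B1: DF={B5}
  B2: DF={B5}
  B3: DF={B5}
  B4: DF={B5,B6}
  B5: DF=∅
  B6: DF=∅

φ for u: defs {B1,B3}
  DF⁺ = {B5}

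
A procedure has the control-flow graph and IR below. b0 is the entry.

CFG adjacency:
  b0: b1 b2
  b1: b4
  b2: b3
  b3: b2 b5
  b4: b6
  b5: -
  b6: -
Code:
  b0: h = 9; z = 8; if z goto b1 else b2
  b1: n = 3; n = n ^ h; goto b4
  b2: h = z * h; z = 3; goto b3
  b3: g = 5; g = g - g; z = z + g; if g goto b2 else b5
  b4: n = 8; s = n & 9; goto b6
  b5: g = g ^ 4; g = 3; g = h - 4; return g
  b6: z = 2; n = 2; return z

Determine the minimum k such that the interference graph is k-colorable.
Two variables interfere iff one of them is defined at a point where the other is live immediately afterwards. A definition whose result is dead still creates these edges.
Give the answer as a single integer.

def/use:
  b0: {h,z} / ∅
  b1: {n} / {h}
  b2: {h,z} / {h,z}
  b3: {g,z} / {z}
  b4: {n,s} / ∅
  b5: {g} / {g,h}
  b6: {n,z} / ∅

Backward fixpoint:
  b0 li=∅ lo={h,z}
  b1 li={h} lo=∅
  b2 li={h,z} lo={h,z}
  b3 li={h,z} lo={g,h,z}
  b4 li=∅ lo=∅
  b5 li={g,h} lo=∅
  b6 li=∅ lo=∅

Interference:
  g: {h,z}
  h: {g,n,z}
  n: {h,z}
  s: ∅
  z: {g,h,n}

Chromatic number:
  lower bound: {g,h,z} mutually conflict ⇒ χ ≥ 3
  3-colouring: R0={h,s}  R1={z}  R2={g,n}
  χ = 3

Answer: 3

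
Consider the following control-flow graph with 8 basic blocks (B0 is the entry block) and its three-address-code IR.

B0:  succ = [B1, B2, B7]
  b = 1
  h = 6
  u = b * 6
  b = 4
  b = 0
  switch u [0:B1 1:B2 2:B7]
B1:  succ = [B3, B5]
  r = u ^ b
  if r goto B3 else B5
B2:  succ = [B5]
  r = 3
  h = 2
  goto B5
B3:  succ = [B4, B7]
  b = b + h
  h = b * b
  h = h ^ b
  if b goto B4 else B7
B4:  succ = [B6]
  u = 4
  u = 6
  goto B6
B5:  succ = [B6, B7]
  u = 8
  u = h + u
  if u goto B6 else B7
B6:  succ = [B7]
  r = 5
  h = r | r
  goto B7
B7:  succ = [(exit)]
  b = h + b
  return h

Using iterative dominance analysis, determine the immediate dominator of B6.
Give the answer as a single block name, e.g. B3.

Answer: B0

Derivation:
idom tree: B1←B0 B2←B0 B3←B1 B4←B3 B5←B0 B6←B0 B7←B0
Join-block Dom:
  B5: preds {B1,B2}: {B0,B1} ∩ {B0,B2} = {B0}; idom=B0
  B6: preds {B4,B5}: {B0,B1,B3,B4} ∩ {B0,B5} = {B0}; idom=B0
  B7: preds {B0,B3,B5,B6}: {B0} ∩ {B0,B1,B3} ∩ {B0,B5} ∩ {B0,B6} = {B0}; idom=B0

idom(B6) = B0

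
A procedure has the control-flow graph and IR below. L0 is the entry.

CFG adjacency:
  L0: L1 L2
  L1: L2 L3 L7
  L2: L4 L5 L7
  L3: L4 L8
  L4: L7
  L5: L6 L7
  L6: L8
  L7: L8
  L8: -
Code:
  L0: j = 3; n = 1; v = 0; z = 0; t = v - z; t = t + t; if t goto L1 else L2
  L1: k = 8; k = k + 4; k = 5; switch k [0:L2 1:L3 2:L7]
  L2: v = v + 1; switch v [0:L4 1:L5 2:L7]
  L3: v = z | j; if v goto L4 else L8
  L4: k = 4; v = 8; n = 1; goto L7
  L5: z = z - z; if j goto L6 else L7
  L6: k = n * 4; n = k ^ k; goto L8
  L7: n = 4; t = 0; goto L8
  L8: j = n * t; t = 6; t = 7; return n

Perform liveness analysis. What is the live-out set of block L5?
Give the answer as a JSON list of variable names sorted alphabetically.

Answer: ["n", "t"]

Working:
def/use:
  L0: {j,n,t,v,z} / ∅
  L1: {k} / ∅
  L2: {v} / {v}
  L3: {v} / {j,z}
  L4: {k,n,v} / ∅
  L5: {z} / {j,z}
  L6: {k,n} / {n}
  L7: {n,t} / ∅
  L8: {j,t} / {n,t}

Liveness:
  L0 li=∅ lo={j,n,t,v,z}
  L1 li={j,n,t,v,z} lo={j,n,t,v,z}
  L2 li={j,n,t,v,z} lo={j,n,t,z}
  L3 li={j,n,t,z} lo={n,t}
  L4 li=∅ lo=∅
  L5 li={j,n,t,z} lo={n,t}
  L6 li={n,t} lo={n,t}
  L7 li=∅ lo={n,t}
  L8 li={n,t} lo=∅

live-out(L5) = ["n", "t"]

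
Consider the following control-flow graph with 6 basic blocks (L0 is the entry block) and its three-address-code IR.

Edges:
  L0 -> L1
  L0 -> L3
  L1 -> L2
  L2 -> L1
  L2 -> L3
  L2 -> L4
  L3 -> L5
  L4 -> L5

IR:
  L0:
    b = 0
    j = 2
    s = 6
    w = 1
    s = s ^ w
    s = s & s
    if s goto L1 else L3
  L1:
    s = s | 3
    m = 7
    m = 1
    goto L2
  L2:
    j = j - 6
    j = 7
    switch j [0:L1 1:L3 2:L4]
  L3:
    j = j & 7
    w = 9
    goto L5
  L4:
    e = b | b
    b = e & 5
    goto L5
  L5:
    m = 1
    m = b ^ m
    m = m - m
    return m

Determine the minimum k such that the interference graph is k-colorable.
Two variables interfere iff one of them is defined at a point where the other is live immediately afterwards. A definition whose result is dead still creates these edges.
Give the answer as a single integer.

Answer: 4

Derivation:
Block summaries:
  L0: {b,j,s,w} / ∅
  L1: {m,s} / {s}
  L2: {j} / {j}
  L3: {j,w} / {j}
  L4: {b,e} / {b}
  L5: {m} / {b}

Live sets:
  L0: in=∅ out={b,j,s}
  L1: in={b,j,s} out={b,j,s}
  L2: in={b,j,s} out={b,j,s}
  L3: in={b,j} out={b}
  L4: in={b} out={b}
  L5: in={b} out=∅

Interference:
  b — {j,m,s,w}
  e — ∅
  j — {b,m,s,w}
  m — {b,j,s}
  s — {b,j,m,w}
  w — {b,j,s}

Registers:
  lower bound: {b,j,m,s} mutually conflict ⇒ χ ≥ 4
  4-colouring: r0={b,e}  r1={j}  r2={s}  r3={m,w}
  χ = 4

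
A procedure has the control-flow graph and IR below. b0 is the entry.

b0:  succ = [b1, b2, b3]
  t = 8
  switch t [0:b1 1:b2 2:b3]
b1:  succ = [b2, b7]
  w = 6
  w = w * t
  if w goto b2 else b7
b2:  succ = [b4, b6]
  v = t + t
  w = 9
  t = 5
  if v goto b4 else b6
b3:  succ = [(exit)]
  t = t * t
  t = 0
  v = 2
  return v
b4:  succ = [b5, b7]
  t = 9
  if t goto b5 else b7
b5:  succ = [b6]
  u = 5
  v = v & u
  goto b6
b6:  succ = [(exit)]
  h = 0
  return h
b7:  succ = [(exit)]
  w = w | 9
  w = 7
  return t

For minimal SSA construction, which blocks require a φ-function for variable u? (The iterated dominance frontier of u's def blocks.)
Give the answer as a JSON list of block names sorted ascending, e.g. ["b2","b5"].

Answer: ["b6"]

Derivation:
idom tree: b1←b0 b2←b0 b3←b0 b4←b2 b5←b4 b6←b2 b7←b0
Dom∩ at merges:
  b2: preds {b0,b1}: {b0} ∩ {b0,b1} = {b0}; idom=b0
  b6: preds {b2,b5}: {b0,b2} ∩ {b0,b2,b4,b5} = {b0,b2}; idom=b2
  b7: preds {b1,b4}: {b0,b1} ∩ {b0,b2,b4} = {b0}; idom=b0

DF derivation:
  b2←b0: walk · to b0
  b2←b1: walk b1 to b0
  b6←b2: walk · to b2
  b6←b5: walk b5→b4 to b2
  b7←b1: walk b1 to b0
  b7←b4: walk b4→b2 to b0
  b0 → ∅
  b1 → {b2,b7}
  b2 → {b7}
  b3 → ∅
  b4 → {b6,b7}
  b5 → {b6}
  b6 → ∅
  b7 → ∅

φ for u: defs {b5}
  DF⁺ = {b6}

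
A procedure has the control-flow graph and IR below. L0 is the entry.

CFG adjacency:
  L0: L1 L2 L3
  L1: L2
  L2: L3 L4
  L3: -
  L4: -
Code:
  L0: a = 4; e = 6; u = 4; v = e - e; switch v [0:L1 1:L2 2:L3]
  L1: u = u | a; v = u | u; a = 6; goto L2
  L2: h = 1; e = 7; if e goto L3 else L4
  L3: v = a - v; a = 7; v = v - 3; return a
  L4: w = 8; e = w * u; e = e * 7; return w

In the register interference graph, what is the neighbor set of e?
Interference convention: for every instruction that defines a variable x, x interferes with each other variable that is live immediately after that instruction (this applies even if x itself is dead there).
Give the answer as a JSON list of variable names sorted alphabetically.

Answer: ["a", "u", "v", "w"]

Derivation:
def/use:
  L0: {a,e,u,v} / ∅
  L1: {a,u,v} / {a,u}
  L2: {e,h} / ∅
  L3: {a,v} / {a,v}
  L4: {e,w} / {u}

Backward fixpoint:
  L0: in=∅ out={a,u,v}
  L1: in={a,u} out={a,u,v}
  L2: in={a,u,v} out={a,u,v}
  L3: in={a,v} out=∅
  L4: in={u} out=∅

Interfere edges:
  a — {e,h,u,v}
  e — {a,u,v,w}
  h — {a,u,v}
  u — {a,e,h,v,w}
  v — {a,e,h,u}
  w — {e,u}

N(e) = ["a", "u", "v", "w"]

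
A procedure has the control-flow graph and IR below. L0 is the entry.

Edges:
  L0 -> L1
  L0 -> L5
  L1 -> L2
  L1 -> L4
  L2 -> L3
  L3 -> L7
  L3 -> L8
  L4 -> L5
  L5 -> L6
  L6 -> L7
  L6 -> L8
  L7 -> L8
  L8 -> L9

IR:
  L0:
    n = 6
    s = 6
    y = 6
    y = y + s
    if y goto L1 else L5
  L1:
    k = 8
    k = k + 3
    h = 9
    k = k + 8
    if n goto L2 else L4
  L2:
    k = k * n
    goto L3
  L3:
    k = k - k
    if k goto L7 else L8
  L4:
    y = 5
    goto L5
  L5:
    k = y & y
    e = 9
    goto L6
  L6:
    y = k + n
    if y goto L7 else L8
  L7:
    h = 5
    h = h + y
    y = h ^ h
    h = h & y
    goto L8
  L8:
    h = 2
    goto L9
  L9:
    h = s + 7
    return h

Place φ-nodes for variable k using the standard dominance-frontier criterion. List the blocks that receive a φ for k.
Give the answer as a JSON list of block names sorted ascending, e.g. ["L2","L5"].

idom tree: L1←L0 L2←L1 L3←L2 L4←L1 L5←L0 L6←L5 L7←L0 L8←L0 L9←L8
Dom at joins:
  L5: preds {L0,L4}: {L0} ∩ {L0,L1,L4} = {L0}; idom=L0
  L7: preds {L3,L6}: {L0,L1,L2,L3} ∩ {L0,L5,L6} = {L0}; idom=L0
  L8: preds {L3,L6,L7}: {L0,L1,L2,L3} ∩ {L0,L5,L6} ∩ {L0,L7} = {L0}; idom=L0

DF walk-up:
  L5←L0: walk · to L0
  L5←L4: walk L4→L1 to L0
  L7←L3: walk L3→L2→L1 to L0
  L7←L6: walk L6→L5 to L0
  L8←L3: walk L3→L2→L1 to L0
  L8←L6: walk L6→L5 to L0
  L8←L7: walk L7 to L0
  L0: DF=∅
  L1: DF={L5,L7,L8}
  L2: DF={L7,L8}
  L3: DF={L7,L8}
  L4: DF={L5}
  L5: DF={L7,L8}
  L6: DF={L7,L8}
  L7: DF={L8}
  L8: DF=∅
  L9: DF=∅

φ for k: defs {L1,L2,L3,L5}
  DF⁺ = {L5,L7,L8}

Answer: ["L5", "L7", "L8"]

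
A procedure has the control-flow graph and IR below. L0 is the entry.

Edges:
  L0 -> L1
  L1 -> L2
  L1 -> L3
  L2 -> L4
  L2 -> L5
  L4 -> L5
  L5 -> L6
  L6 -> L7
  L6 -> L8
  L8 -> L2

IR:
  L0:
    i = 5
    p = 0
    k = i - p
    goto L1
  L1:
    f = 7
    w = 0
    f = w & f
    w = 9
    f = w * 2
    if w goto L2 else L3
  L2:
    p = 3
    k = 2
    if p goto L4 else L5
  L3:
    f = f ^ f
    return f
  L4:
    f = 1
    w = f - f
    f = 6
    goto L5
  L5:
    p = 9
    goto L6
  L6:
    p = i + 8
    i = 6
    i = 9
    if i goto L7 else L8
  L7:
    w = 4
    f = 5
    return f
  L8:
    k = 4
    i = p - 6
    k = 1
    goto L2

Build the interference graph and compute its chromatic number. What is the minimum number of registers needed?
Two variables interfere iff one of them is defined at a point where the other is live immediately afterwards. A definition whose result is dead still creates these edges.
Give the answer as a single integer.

Answer: 3

Working:
Block summaries:
  L0: def={i,k,p} ue=∅
  L1: def={f,w} ue=∅
  L2: def={k,p} ue=∅
  L3: def={f} ue={f}
  L4: def={f,w} ue=∅
  L5: def={p} ue=∅
  L6: def={i,p} ue={i}
  L7: def={f,w} ue=∅
  L8: def={i,k} ue={p}

Live sets:
  L0: in=∅ out={i}
  L1: in={i} out={f,i}
  L2: in={i} out={i}
  L3: in={f} out=∅
  L4: in={i} out={i}
  L5: in={i} out={i}
  L6: in={i} out={p}
  L7: in=∅ out=∅
  L8: in={p} out={i}

Interference:
  f — {i,w}
  i — {f,k,p,w}
  k — {i,p}
  p — {i,k}
  w — {f,i}

Chromatic number:
  {f,i,w} pairwise interfere (3-clique) ⇒ χ ≥ 3
  3-colouring: r0={i}  r1={f,k}  r2={p,w}
  χ = 3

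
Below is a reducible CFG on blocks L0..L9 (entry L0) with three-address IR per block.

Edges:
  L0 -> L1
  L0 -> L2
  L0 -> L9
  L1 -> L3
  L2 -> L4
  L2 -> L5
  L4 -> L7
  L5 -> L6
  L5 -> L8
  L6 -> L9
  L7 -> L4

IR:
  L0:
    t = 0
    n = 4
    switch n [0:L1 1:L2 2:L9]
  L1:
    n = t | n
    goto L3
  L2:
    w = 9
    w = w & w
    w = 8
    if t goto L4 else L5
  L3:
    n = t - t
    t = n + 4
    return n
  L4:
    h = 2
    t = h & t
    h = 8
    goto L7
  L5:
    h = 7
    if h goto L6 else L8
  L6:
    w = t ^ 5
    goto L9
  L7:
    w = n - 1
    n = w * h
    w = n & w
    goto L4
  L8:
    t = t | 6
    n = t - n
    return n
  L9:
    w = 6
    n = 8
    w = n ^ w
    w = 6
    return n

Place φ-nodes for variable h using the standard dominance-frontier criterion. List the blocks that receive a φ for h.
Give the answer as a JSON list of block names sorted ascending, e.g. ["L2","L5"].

Answer: ["L4", "L9"]

Analysis:
idom tree: L1←L0 L2←L0 L3←L1 L4←L2 L5←L2 L6←L5 L7←L4 L8←L5 L9←L0
Dom at joins:
  L4: preds {L2,L7}: {L0,L2} ∩ {L0,L2,L4,L7} = {L0,L2}; idom=L2
  L9: preds {L0,L6}: {L0} ∩ {L0,L2,L5,L6} = {L0}; idom=L0

DF walk-up:
  join L4 pred L2: · stop@L2
  join L4 pred L7: L7→L4 stop@L2
  join L9 pred L0: · stop@L0
  join L9 pred L6: L6→L5→L2 stop@L0
  L0: DF=∅
  L1: DF=∅
  L2: DF={L9}
  L3: DF=∅
  L4: DF={L4}
  L5: DF={L9}
  L6: DF={L9}
  L7: DF={L4}
  L8: DF=∅
  L9: DF=∅

φ for h: defs {L4,L5}
  DF⁺ = {L4,L9}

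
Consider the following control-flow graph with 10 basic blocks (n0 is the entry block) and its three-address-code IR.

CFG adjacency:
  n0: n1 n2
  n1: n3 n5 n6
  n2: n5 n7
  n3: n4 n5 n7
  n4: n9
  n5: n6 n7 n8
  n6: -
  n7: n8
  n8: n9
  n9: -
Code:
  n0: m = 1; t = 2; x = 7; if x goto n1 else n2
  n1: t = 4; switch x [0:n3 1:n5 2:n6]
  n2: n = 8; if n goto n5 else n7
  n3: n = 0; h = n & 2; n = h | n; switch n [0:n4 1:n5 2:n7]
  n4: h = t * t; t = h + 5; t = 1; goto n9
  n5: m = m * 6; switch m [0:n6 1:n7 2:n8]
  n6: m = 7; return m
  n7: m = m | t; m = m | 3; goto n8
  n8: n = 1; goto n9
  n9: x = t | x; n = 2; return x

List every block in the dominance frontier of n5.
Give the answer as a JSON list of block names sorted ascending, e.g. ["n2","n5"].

Answer: ["n6", "n7", "n8"]

Analysis:
idom tree: n1←n0 n2←n0 n3←n1 n4←n3 n5←n0 n6←n0 n7←n0 n8←n0 n9←n0
Join-block Dom:
  n5: preds {n1,n2,n3}: {n0,n1} ∩ {n0,n2} ∩ {n0,n1,n3} = {n0}; idom=n0
  n6: preds {n1,n5}: {n0,n1} ∩ {n0,n5} = {n0}; idom=n0
  n7: preds {n2,n3,n5}: {n0,n2} ∩ {n0,n1,n3} ∩ {n0,n5} = {n0}; idom=n0
  n8: preds {n5,n7}: {n0,n5} ∩ {n0,n7} = {n0}; idom=n0
  n9: preds {n4,n8}: {n0,n1,n3,n4} ∩ {n0,n8} = {n0}; idom=n0

DF derivation:
  n5←n1: walk n1 to n0
  n5←n2: walk n2 to n0
  n5←n3: walk n3→n1 to n0
  n6←n1: walk n1 to n0
  n6←n5: walk n5 to n0
  n7←n2: walk n2 to n0
  n7←n3: walk n3→n1 to n0
  n7←n5: walk n5 to n0
  n8←n5: walk n5 to n0
  n8←n7: walk n7 to n0
  n9←n4: walk n4→n3→n1 to n0
  n9←n8: walk n8 to n0
  n0 → ∅
  n1 → {n5,n6,n7,n9}
  n2 → {n5,n7}
  n3 → {n5,n7,n9}
  n4 → {n9}
  n5 → {n6,n7,n8}
  n6 → ∅
  n7 → {n8}
  n8 → {n9}
  n9 → ∅

DF(n5) = ["n6", "n7", "n8"]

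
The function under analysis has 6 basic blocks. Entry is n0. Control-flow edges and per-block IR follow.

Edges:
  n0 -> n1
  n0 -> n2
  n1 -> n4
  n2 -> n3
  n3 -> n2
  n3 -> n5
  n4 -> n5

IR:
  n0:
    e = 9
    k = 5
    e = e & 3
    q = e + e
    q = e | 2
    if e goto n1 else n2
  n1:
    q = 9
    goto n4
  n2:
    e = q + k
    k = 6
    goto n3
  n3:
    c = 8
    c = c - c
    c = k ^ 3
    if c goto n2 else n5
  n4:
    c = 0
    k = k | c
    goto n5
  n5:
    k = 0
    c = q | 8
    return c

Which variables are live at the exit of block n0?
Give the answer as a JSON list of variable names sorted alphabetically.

Answer: ["k", "q"]

Working:
def/use:
  n0 def {e,k,q} use ∅
  n1 def {q} use ∅
  n2 def {e,k} use {k,q}
  n3 def {c} use {k}
  n4 def {c,k} use {k}
  n5 def {c,k} use {q}

Live sets:
  live n0: ∅→{k,q}
  live n1: {k}→{k,q}
  live n2: {k,q}→{k,q}
  live n3: {k,q}→{k,q}
  live n4: {k,q}→{q}
  live n5: {q}→∅

live-out(n0) = ["k", "q"]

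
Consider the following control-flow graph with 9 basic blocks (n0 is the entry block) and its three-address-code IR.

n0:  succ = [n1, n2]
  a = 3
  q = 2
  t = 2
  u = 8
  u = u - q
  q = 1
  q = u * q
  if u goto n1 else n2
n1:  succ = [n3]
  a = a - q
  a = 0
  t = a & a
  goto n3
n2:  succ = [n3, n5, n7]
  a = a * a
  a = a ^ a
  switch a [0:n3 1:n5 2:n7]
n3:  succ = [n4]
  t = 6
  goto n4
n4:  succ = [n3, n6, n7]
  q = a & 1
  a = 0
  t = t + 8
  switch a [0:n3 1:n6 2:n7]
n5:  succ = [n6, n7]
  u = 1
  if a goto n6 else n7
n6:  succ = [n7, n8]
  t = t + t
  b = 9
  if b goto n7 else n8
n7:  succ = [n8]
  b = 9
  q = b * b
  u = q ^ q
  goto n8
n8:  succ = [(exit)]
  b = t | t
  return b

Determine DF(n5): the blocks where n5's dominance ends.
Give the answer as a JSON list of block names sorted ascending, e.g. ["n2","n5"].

idom tree: n1←n0 n2←n0 n3←n0 n4←n3 n5←n2 n6←n0 n7←n0 n8←n0
Dom at joins:
  n3: preds {n1,n2,n4}: {n0,n1} ∩ {n0,n2} ∩ {n0,n3,n4} = {n0}; idom=n0
  n6: preds {n4,n5}: {n0,n3,n4} ∩ {n0,n2,n5} = {n0}; idom=n0
  n7: preds {n2,n4,n5,n6}: {n0,n2} ∩ {n0,n3,n4} ∩ {n0,n2,n5} ∩ {n0,n6} = {n0}; idom=n0
  n8: preds {n6,n7}: {n0,n6} ∩ {n0,n7} = {n0}; idom=n0

Frontier:
  join n3 pred n1: n1 stop@n0
  join n3 pred n2: n2 stop@n0
  join n3 pred n4: n4→n3 stop@n0
  join n6 pred n4: n4→n3 stop@n0
  join n6 pred n5: n5→n2 stop@n0
  join n7 pred n2: n2 stop@n0
  join n7 pred n4: n4→n3 stop@n0
  join n7 pred n5: n5→n2 stop@n0
  join n7 pred n6: n6 stop@n0
  join n8 pred n6: n6 stop@n0
  join n8 pred n7: n7 stop@n0
  n0: DF=∅
  n1: DF={n3}
  n2: DF={n3,n6,n7}
  n3: DF={n3,n6,n7}
  n4: DF={n3,n6,n7}
  n5: DF={n6,n7}
  n6: DF={n7,n8}
  n7: DF={n8}
  n8: DF=∅

DF(n5) = ["n6", "n7"]

Answer: ["n6", "n7"]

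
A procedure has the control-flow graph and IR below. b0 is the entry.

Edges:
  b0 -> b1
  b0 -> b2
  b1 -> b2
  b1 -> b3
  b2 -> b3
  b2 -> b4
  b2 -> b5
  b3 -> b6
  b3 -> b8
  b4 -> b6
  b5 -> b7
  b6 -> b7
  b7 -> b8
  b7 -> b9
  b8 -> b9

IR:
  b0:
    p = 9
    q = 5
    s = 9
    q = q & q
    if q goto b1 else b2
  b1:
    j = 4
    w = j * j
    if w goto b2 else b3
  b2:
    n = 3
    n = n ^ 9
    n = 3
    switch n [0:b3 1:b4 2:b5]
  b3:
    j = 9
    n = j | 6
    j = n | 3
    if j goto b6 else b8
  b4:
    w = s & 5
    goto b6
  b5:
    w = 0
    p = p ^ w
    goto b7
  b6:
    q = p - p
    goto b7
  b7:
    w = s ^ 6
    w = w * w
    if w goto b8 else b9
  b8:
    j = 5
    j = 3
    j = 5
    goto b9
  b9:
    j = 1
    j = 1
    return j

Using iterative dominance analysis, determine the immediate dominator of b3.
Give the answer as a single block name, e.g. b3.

Answer: b0

Working:
idom tree: b1←b0 b2←b0 b3←b0 b4←b2 b5←b2 b6←b0 b7←b0 b8←b0 b9←b0
Dom at joins:
  b2: preds {b0,b1}: {b0} ∩ {b0,b1} = {b0}; idom=b0
  b3: preds {b1,b2}: {b0,b1} ∩ {b0,b2} = {b0}; idom=b0
  b6: preds {b3,b4}: {b0,b3} ∩ {b0,b2,b4} = {b0}; idom=b0
  b7: preds {b5,b6}: {b0,b2,b5} ∩ {b0,b6} = {b0}; idom=b0
  b8: preds {b3,b7}: {b0,b3} ∩ {b0,b7} = {b0}; idom=b0
  b9: preds {b7,b8}: {b0,b7} ∩ {b0,b8} = {b0}; idom=b0

idom(b3) = b0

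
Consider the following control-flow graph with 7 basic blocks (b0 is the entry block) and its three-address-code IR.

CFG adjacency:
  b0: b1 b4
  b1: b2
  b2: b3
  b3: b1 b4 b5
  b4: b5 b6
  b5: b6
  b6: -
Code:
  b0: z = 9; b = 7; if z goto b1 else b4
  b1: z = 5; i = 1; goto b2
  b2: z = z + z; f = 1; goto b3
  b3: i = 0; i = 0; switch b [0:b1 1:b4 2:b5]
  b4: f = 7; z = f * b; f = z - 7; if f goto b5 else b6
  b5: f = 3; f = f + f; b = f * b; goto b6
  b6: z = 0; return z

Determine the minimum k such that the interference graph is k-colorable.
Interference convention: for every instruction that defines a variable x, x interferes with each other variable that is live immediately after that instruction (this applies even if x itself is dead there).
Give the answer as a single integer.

Answer: 3

Working:
def/use:
  b0: def={b,z} ue=∅
  b1: def={i,z} ue=∅
  b2: def={f,z} ue={z}
  b3: def={i} ue={b}
  b4: def={f,z} ue={b}
  b5: def={b,f} ue={b}
  b6: def={z} ue=∅

Live sets:
  live b0: ∅→{b}
  live b1: {b}→{b,z}
  live b2: {b,z}→{b}
  live b3: {b}→{b}
  live b4: {b}→{b}
  live b5: {b}→∅
  live b6: ∅→∅

Conflict graph:
  b — {f,i,z}
  f — {b}
  i — {b,z}
  z — {b,i}

Colouring:
  lower bound: {b,i,z} mutually conflict ⇒ χ ≥ 3
  3-colouring: R0={b}  R1={f,i}  R2={z}
  χ = 3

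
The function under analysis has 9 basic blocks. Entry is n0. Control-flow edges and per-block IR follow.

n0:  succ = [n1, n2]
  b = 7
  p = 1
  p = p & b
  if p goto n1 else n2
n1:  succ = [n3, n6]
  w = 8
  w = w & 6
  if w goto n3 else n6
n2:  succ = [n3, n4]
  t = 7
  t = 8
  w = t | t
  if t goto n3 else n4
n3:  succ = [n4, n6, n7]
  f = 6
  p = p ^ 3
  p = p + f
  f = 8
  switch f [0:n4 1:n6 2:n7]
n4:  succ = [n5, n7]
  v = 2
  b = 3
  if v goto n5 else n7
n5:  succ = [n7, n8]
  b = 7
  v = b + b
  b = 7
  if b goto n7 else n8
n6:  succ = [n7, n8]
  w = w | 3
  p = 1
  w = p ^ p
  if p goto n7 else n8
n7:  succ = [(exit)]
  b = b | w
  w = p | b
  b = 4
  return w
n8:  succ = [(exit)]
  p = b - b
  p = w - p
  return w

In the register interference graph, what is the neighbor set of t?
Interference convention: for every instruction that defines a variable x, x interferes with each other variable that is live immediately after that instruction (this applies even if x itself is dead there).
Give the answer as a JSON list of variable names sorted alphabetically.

Answer: ["b", "p", "w"]

Derivation:
Per-block:
  n0: {b,p} / ∅
  n1: {w} / ∅
  n2: {t,w} / ∅
  n3: {f,p} / {p}
  n4: {b,v} / ∅
  n5: {b,v} / ∅
  n6: {p,w} / {w}
  n7: {b,w} / {b,p,w}
  n8: {p} / {b,w}

Liveness:
  live n0: ∅→{b,p}
  live n1: {b,p}→{b,p,w}
  live n2: {b,p}→{b,p,w}
  live n3: {b,p,w}→{b,p,w}
  live n4: {p,w}→{b,p,w}
  live n5: {p,w}→{b,p,w}
  live n6: {b,w}→{b,p,w}
  live n7: {b,p,w}→∅
  live n8: {b,w}→∅

Interfere edges:
  b — {f,p,t,v,w}
  f — {b,p,w}
  p — {b,f,t,v,w}
  t — {b,p,w}
  v — {b,p,w}
  w — {b,f,p,t,v}

N(t) = ["b", "p", "w"]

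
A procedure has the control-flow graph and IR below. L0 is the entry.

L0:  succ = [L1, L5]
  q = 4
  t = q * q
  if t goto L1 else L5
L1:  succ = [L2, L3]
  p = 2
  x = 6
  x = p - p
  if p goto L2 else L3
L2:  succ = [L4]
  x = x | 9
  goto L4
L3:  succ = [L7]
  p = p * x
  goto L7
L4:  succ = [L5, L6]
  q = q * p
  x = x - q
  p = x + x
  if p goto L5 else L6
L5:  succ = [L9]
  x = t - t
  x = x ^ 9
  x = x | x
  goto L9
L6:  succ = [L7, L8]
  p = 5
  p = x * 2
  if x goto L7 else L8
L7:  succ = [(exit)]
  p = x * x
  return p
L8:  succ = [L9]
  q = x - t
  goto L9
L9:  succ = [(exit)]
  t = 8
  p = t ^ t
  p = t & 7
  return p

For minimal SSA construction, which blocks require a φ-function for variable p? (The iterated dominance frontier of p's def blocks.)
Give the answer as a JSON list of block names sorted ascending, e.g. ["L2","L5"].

idom tree: L1←L0 L2←L1 L3←L1 L4←L2 L5←L0 L6←L4 L7←L1 L8←L6 L9←L0
Dom∩ at merges:
  L5: preds {L0,L4}: {L0} ∩ {L0,L1,L2,L4} = {L0}; idom=L0
  L7: preds {L3,L6}: {L0,L1,L3} ∩ {L0,L1,L2,L4,L6} = {L0,L1}; idom=L1
  L9: preds {L5,L8}: {L0,L5} ∩ {L0,L1,L2,L4,L6,L8} = {L0}; idom=L0

Frontier:
  join L5 pred L0: · stop@L0
  join L5 pred L4: L4→L2→L1 stop@L0
  join L7 pred L3: L3 stop@L1
  join L7 pred L6: L6→L4→L2 stop@L1
  join L9 pred L5: L5 stop@L0
  join L9 pred L8: L8→L6→L4→L2→L1 stop@L0
  DF(L0)=∅
  DF(L1)={L5,L9}
  DF(L2)={L5,L7,L9}
  DF(L3)={L7}
  DF(L4)={L5,L7,L9}
  DF(L5)={L9}
  DF(L6)={L7,L9}
  DF(L7)=∅
  DF(L8)={L9}
  DF(L9)=∅

φ for p: defs {L1,L3,L4,L6,L7,L9}
  DF⁺ = {L5,L7,L9}

Answer: ["L5", "L7", "L9"]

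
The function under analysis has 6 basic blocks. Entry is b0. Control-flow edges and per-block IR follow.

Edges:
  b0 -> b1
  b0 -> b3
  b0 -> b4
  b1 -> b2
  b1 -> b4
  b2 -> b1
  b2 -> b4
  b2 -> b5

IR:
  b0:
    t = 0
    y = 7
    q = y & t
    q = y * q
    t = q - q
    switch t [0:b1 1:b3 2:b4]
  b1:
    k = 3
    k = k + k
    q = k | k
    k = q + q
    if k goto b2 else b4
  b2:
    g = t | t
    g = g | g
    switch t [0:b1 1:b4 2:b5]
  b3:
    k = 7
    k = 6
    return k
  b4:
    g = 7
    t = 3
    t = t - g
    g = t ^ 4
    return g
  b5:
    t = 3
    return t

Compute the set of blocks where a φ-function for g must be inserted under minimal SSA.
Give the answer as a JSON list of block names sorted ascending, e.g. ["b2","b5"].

idom tree: b1←b0 b2←b1 b3←b0 b4←b0 b5←b2
Dom at joins:
  b1: preds {b0,b2}: {b0} ∩ {b0,b1,b2} = {b0}; idom=b0
  b4: preds {b0,b1,b2}: {b0} ∩ {b0,b1} ∩ {b0,b1,b2} = {b0}; idom=b0

Frontier:
  join b1 pred b0: · stop@b0
  join b1 pred b2: b2→b1 stop@b0
  join b4 pred b0: · stop@b0
  join b4 pred b1: b1 stop@b0
  join b4 pred b2: b2→b1 stop@b0
  b0: DF=∅
  b1: DF={b1,b4}
  b2: DF={b1,b4}
  b3: DF=∅
  b4: DF=∅
  b5: DF=∅

φ for g: defs {b2,b4}
  DF⁺ = {b1,b4}

Answer: ["b1", "b4"]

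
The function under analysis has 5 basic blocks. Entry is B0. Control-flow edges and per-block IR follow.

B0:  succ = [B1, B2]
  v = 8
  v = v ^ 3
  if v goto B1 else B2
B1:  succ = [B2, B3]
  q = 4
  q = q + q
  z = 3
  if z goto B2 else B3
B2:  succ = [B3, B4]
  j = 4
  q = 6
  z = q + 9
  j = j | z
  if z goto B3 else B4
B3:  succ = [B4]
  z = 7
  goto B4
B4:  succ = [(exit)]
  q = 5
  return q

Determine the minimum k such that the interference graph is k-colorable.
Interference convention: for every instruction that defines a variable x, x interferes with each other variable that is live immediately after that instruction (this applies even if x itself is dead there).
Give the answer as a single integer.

def/use:
  B0: def={v} ue=∅
  B1: def={q,z} ue=∅
  B2: def={j,q,z} ue=∅
  B3: def={z} ue=∅
  B4: def={q} ue=∅

Live sets:
  B0: in=∅ out=∅
  B1: in=∅ out=∅
  B2: in=∅ out=∅
  B3: in=∅ out=∅
  B4: in=∅ out=∅

Conflict graph:
  j — {q,z}
  q — {j}
  v — ∅
  z — {j}

Colouring:
  lower bound: {j,q} mutually conflict ⇒ χ ≥ 2
  assign j→c0 q→c1 v→c0 z→c1 — no edge inside a register ⇒ χ ≤ 2
  χ = 2

Answer: 2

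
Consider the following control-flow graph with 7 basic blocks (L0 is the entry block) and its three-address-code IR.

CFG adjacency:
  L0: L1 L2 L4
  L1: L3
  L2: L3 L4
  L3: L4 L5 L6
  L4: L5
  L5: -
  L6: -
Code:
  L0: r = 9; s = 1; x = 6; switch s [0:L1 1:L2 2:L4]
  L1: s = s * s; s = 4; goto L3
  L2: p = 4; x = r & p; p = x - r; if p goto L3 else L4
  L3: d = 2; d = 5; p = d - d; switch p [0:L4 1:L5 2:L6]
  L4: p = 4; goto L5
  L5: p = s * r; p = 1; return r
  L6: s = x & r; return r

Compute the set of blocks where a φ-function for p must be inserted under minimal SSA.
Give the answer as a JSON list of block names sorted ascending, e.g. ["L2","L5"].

idom tree: L1←L0 L2←L0 L3←L0 L4←L0 L5←L0 L6←L3
Dom∩ at merges:
  L3: preds {L1,L2}: {L0,L1} ∩ {L0,L2} = {L0}; idom=L0
  L4: preds {L0,L2,L3}: {L0} ∩ {L0,L2} ∩ {L0,L3} = {L0}; idom=L0
  L5: preds {L3,L4}: {L0,L3} ∩ {L0,L4} = {L0}; idom=L0

Frontier:
  join L3 pred L1: L1 stop@L0
  join L3 pred L2: L2 stop@L0
  join L4 pred L0: · stop@L0
  join L4 pred L2: L2 stop@L0
  join L4 pred L3: L3 stop@L0
  join L5 pred L3: L3 stop@L0
  join L5 pred L4: L4 stop@L0
  L0 → ∅
  L1 → {L3}
  L2 → {L3,L4}
  L3 → {L4,L5}
  L4 → {L5}
  L5 → ∅
  L6 → ∅

φ for p: defs {L2,L3,L4,L5}
  DF⁺ = {L3,L4,L5}

Answer: ["L3", "L4", "L5"]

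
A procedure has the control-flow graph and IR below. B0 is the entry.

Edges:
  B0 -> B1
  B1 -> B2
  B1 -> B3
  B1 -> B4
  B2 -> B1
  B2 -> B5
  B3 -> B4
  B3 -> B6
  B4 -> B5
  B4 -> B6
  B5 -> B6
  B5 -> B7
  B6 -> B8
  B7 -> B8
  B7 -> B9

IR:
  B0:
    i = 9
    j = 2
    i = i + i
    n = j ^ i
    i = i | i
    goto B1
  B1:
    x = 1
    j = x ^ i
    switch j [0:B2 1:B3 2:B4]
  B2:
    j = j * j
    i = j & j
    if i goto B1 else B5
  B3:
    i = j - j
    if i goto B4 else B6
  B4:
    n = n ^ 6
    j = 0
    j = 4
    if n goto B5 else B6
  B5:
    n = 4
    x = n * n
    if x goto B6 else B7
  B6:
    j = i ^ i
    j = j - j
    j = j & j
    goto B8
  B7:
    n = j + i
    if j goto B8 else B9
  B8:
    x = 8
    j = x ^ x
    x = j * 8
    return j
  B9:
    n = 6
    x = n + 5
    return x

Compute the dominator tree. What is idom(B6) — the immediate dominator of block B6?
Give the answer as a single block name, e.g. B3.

Answer: B1

Analysis:
idom tree: B1←B0 B2←B1 B3←B1 B4←B1 B5←B1 B6←B1 B7←B5 B8←B1 B9←B7
Join-block Dom:
  B1: preds {B0,B2}: {B0} ∩ {B0,B1,B2} = {B0}; idom=B0
  B4: preds {B1,B3}: {B0,B1} ∩ {B0,B1,B3} = {B0,B1}; idom=B1
  B5: preds {B2,B4}: {B0,B1,B2} ∩ {B0,B1,B4} = {B0,B1}; idom=B1
  B6: preds {B3,B4,B5}: {B0,B1,B3} ∩ {B0,B1,B4} ∩ {B0,B1,B5} = {B0,B1}; idom=B1
  B8: preds {B6,B7}: {B0,B1,B6} ∩ {B0,B1,B5,B7} = {B0,B1}; idom=B1

idom(B6) = B1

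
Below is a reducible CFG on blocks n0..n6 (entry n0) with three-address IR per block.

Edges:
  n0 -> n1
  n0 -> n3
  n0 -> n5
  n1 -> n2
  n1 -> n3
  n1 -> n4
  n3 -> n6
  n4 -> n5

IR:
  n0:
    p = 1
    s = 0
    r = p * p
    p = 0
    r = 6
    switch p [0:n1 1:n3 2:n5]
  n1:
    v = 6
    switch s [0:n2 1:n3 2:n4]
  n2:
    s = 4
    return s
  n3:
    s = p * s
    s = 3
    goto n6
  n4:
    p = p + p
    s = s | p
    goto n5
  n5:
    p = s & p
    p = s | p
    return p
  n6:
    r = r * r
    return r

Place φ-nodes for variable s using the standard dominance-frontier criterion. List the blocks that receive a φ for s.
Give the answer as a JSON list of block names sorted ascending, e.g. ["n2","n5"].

idom tree: n1←n0 n2←n1 n3←n0 n4←n1 n5←n0 n6←n3
Join-block Dom:
  n3: preds {n0,n1}: {n0} ∩ {n0,n1} = {n0}; idom=n0
  n5: preds {n0,n4}: {n0} ∩ {n0,n1,n4} = {n0}; idom=n0

Frontier:
  join n3 pred n0: · stop@n0
  join n3 pred n1: n1 stop@n0
  join n5 pred n0: · stop@n0
  join n5 pred n4: n4→n1 stop@n0
  DF(n0)=∅
  DF(n1)={n3,n5}
  DF(n2)=∅
  DF(n3)=∅
  DF(n4)={n5}
  DF(n5)=∅
  DF(n6)=∅

φ for s: defs {n0,n2,n3,n4}
  DF⁺ = {n5}

Answer: ["n5"]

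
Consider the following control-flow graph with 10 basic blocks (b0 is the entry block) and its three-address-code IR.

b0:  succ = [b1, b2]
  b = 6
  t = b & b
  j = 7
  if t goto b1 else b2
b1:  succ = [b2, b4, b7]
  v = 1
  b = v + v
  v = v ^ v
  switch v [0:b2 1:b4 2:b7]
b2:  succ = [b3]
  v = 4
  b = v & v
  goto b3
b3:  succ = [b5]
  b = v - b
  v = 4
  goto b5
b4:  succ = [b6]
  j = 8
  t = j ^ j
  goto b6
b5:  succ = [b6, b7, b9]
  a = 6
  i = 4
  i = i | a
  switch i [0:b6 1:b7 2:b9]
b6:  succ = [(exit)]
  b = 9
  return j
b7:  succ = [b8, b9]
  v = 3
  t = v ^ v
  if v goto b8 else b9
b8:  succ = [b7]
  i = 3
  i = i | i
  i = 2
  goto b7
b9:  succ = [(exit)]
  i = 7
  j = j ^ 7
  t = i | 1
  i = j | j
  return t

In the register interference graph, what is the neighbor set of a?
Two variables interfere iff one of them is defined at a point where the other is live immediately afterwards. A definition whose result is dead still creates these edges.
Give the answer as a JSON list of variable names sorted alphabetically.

Block summaries:
  b0: {b,j,t} / ∅
  b1: {b,v} / ∅
  b2: {b,v} / ∅
  b3: {b,v} / {b,v}
  b4: {j,t} / ∅
  b5: {a,i} / ∅
  b6: {b} / {j}
  b7: {t,v} / ∅
  b8: {i} / ∅
  b9: {i,j,t} / {j}

Liveness:
  b0 li=∅ lo={j}
  b1 li={j} lo={j}
  b2 li={j} lo={b,j,v}
  b3 li={b,j,v} lo={j}
  b4 li=∅ lo={j}
  b5 li={j} lo={j}
  b6 li={j} lo=∅
  b7 li={j} lo={j}
  b8 li={j} lo={j}
  b9 li={j} lo=∅

Interfere edges:
  a — {i,j}
  b — {j,v}
  i — {a,j,t}
  j — {a,b,i,t,v}
  t — {i,j,v}
  v — {b,j,t}

N(a) = ["i", "j"]

Answer: ["i", "j"]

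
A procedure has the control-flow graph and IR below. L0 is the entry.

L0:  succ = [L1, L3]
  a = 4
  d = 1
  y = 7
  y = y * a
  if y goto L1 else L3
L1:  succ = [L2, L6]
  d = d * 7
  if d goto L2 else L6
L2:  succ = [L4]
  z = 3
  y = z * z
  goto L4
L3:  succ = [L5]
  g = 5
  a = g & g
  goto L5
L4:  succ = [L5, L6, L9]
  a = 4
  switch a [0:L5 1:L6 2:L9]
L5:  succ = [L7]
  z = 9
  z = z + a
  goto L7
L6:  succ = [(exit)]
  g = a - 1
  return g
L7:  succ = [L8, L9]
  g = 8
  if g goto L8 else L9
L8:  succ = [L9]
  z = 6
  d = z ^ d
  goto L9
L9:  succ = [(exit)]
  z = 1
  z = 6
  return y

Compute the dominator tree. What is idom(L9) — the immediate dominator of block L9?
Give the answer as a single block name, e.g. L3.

idom tree: L1←L0 L2←L1 L3←L0 L4←L2 L5←L0 L6←L1 L7←L5 L8←L7 L9←L0
Dom at joins:
  L5: preds {L3,L4}: {L0,L3} ∩ {L0,L1,L2,L4} = {L0}; idom=L0
  L6: preds {L1,L4}: {L0,L1} ∩ {L0,L1,L2,L4} = {L0,L1}; idom=L1
  L9: preds {L4,L7,L8}: {L0,L1,L2,L4} ∩ {L0,L5,L7} ∩ {L0,L5,L7,L8} = {L0}; idom=L0

idom(L9) = L0

Answer: L0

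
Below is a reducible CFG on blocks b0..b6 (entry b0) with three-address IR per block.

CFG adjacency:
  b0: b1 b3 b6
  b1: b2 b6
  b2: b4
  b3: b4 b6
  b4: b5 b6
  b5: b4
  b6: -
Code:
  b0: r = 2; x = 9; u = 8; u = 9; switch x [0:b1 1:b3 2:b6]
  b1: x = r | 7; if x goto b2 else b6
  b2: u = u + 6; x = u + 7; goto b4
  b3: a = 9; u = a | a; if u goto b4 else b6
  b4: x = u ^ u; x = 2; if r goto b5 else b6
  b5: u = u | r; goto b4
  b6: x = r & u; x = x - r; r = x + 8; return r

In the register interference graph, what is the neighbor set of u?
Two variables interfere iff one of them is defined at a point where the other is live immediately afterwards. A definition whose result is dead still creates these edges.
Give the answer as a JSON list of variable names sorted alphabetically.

Answer: ["r", "x"]

Working:
def/use:
  b0: {r,u,x} / ∅
  b1: {x} / {r}
  b2: {u,x} / {u}
  b3: {a,u} / ∅
  b4: {x} / {r,u}
  b5: {u} / {r,u}
  b6: {r,x} / {r,u}

Liveness:
  b0 li=∅ lo={r,u}
  b1 li={r,u} lo={r,u}
  b2 li={r,u} lo={r,u}
  b3 li={r} lo={r,u}
  b4 li={r,u} lo={r,u}
  b5 li={r,u} lo={r,u}
  b6 li={r,u} lo=∅

Interference:
  a — {r}
  r — {a,u,x}
  u — {r,x}
  x — {r,u}

N(u) = ["r", "x"]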